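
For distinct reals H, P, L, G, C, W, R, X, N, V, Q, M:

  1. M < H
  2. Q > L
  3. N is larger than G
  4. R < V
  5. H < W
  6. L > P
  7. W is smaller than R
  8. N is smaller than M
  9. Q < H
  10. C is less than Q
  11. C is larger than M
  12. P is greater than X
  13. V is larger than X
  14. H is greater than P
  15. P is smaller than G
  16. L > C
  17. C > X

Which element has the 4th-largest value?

H

Chaining the given pairs: X < P < G < N < M < C < L < Q < H < W < R < V.
Counting 4 from the largest end gives H.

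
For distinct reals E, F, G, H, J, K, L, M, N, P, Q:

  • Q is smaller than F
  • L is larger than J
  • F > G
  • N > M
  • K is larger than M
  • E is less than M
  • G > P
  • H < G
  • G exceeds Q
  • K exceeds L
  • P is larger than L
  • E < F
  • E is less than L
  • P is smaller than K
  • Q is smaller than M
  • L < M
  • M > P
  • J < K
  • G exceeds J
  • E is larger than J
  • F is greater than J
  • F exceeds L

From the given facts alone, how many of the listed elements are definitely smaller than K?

Directly below K: J, L, P, M.
One step further: E, Q (6 so far).
No other element is forced below K by the given relations, so the count is 6.

6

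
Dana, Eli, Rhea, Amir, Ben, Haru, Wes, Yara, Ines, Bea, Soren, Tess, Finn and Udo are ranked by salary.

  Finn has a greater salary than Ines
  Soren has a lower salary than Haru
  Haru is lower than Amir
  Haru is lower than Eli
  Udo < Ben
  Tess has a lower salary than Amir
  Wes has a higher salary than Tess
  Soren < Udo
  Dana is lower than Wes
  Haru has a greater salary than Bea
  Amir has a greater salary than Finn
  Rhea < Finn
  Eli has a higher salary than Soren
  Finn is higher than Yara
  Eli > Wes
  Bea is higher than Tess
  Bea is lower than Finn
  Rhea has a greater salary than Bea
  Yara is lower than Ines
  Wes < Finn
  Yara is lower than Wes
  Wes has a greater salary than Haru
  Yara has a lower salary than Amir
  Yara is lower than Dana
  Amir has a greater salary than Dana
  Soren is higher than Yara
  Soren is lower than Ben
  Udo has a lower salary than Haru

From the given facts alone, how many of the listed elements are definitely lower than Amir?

11

The elements the relations force below Amir are Tess, Yara, Soren, Udo, Bea, Haru, Ines, Rhea, Dana, Wes, Finn — no chain reaches any other.
That is 11.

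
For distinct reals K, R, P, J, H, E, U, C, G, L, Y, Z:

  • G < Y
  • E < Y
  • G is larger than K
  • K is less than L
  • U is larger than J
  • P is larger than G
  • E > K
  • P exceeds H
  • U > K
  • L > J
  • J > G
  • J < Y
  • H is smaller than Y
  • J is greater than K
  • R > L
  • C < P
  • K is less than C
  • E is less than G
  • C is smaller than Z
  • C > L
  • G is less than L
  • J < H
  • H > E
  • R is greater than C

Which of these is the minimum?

K

Chaining upward from K: directly above it, E, G, J, L, C, U; then Z, H, P, Y, R.
That covers every other element, and nothing is given below K, so K is the minimum.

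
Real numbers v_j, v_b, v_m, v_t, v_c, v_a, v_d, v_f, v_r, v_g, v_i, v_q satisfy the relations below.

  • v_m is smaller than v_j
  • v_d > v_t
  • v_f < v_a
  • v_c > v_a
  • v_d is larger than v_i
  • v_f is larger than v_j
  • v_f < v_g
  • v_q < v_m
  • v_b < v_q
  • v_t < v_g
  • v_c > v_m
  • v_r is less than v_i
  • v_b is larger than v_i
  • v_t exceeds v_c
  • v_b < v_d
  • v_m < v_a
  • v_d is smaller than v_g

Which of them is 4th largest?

v_c

The consecutive relations fix a unique order: v_r < v_i < v_b < v_q < v_m < v_j < v_f < v_a < v_c < v_t < v_d < v_g.
The 4th largest is v_c.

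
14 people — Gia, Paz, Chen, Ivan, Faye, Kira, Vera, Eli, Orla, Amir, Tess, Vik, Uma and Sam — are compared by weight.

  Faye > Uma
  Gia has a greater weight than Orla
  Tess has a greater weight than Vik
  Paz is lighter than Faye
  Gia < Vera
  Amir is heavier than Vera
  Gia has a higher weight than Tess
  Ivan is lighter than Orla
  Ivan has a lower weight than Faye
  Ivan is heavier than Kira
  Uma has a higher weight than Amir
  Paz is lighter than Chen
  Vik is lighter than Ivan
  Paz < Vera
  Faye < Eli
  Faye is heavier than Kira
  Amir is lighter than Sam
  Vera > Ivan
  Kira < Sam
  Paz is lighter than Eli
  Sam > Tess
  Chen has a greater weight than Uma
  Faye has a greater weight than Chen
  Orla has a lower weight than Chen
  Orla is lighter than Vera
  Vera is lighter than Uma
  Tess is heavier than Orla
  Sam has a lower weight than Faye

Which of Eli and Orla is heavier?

Link the given pairs in sequence: Orla < Tess; Tess < Gia; Gia < Vera; Vera < Amir; Amir < Uma; Uma < Chen; Chen < Faye; Faye < Eli.
Chaining these gives Orla < Tess < Gia < Vera < Amir < Uma < Chen < Faye < Eli.
So Orla < Eli; Eli is the heavier of the two.

Eli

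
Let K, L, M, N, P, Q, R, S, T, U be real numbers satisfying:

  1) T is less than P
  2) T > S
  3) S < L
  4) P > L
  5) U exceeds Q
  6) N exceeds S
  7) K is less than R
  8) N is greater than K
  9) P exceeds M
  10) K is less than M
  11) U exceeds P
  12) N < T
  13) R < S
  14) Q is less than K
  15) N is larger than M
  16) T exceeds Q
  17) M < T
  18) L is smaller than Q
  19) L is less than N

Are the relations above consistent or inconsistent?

Chaining the given relations yields R < S < L < Q < K, so R < K. But one relation states K < R. These cannot both hold.

inconsistent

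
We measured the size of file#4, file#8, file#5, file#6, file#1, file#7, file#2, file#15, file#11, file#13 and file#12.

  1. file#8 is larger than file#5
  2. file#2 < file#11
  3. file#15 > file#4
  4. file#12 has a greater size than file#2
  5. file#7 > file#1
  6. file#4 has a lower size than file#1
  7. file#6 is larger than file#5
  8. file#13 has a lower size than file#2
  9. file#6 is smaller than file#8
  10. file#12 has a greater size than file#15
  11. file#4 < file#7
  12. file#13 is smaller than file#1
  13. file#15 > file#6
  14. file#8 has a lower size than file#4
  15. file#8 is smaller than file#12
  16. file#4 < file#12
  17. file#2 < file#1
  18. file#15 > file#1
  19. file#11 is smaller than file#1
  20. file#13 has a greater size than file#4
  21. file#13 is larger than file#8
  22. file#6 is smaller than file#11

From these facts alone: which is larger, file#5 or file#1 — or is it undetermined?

Following the relations from file#5: file#5 < file#6 < file#8 < file#4 < file#13 < file#2 < file#11 < file#1.
So file#1 is larger.

file#1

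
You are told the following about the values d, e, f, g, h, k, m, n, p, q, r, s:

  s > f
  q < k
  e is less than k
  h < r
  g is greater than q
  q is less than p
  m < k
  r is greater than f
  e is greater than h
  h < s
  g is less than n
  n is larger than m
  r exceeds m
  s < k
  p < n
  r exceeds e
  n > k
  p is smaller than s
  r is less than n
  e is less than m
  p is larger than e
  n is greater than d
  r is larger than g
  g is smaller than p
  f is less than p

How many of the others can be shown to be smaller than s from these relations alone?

6

Directly below s: h, f, p.
One step further: q, g, e (6 so far).
Nothing else is reachable below s; 6 in all.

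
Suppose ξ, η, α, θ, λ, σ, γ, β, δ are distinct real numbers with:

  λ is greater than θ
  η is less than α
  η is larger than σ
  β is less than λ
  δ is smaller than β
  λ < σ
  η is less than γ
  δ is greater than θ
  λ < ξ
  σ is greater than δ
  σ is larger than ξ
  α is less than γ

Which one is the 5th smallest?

Piecing the relations together gives one ordering: θ < δ < β < λ < ξ < σ < η < α < γ.
The 5th smallest is ξ.

ξ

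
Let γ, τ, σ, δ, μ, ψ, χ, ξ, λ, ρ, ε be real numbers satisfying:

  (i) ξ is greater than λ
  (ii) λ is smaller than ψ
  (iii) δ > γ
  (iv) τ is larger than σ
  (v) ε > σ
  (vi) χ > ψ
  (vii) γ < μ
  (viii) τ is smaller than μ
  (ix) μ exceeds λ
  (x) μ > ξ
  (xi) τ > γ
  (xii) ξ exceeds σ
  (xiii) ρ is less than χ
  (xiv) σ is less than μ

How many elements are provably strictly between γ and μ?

Chaining upward from γ reaches: τ, δ.
Chaining downward from μ reaches: λ, σ, τ, ξ.
Strictly between γ and μ are those in both lists: τ — 1 element.

1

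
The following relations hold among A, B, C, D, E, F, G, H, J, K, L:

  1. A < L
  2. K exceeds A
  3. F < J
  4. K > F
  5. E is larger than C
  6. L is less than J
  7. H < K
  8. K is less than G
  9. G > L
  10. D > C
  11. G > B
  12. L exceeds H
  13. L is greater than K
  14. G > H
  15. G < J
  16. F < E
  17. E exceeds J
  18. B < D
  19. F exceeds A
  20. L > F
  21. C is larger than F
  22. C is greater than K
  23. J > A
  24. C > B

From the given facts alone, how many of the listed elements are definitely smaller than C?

5

The elements the relations force below C are A, H, F, K, B — no chain reaches any other.
That is 5.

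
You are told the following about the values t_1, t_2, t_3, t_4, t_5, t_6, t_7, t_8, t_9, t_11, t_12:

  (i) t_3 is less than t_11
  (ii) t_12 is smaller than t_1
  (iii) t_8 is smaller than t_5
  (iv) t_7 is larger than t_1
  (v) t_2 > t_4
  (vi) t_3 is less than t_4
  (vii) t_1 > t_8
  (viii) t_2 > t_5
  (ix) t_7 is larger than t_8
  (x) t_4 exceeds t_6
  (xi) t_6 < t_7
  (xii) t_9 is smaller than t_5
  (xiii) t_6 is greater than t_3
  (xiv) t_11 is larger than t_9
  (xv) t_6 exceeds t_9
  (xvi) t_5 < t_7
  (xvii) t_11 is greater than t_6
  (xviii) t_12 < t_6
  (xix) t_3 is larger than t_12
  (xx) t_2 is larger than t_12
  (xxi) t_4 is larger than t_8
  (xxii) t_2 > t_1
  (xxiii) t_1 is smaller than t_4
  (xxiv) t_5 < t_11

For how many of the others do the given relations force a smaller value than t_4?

6

From t_4 the given relations immediately reach t_8, t_1, t_3, t_6.
From those, t_12, t_9 — 6 in total.
Nothing else is reachable below t_4; 6 in all.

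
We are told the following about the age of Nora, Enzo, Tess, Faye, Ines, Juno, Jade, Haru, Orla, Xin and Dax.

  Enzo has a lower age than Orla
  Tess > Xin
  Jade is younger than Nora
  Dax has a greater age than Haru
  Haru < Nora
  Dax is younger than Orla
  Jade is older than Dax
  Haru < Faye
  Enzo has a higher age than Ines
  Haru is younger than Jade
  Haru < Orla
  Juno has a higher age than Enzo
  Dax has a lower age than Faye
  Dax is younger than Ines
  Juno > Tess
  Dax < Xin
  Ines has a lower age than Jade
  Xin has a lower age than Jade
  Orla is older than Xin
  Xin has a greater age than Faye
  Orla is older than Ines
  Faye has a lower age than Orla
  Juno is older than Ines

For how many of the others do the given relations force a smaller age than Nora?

The elements the relations force below Nora are Haru, Dax, Faye, Ines, Xin, Jade — no chain reaches any other.
That is 6.

6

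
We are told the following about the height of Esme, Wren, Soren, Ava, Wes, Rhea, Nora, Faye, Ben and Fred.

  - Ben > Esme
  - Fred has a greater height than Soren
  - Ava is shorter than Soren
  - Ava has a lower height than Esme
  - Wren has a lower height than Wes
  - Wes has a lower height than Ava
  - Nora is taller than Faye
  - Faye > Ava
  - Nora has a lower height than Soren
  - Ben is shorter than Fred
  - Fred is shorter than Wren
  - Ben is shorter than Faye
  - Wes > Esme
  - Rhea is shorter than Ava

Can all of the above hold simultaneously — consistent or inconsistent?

We have Wes < Ava stated directly, yet also Ava < Esme < Ben < Faye < Nora < Soren < Fred < Wren < Wes by chaining the others — so Ava < Wes. Contradiction.

inconsistent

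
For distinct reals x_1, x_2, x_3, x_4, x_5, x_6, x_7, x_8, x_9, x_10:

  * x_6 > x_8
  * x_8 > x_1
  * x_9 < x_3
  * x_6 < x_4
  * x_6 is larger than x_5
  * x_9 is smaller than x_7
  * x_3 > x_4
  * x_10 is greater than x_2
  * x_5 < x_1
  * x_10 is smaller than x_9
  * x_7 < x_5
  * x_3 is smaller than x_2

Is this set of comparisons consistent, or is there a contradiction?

We have x_3 < x_2 stated directly, yet also x_2 < x_10 < x_9 < x_7 < x_5 < x_1 < x_8 < x_6 < x_4 < x_3 by chaining the others — so x_2 < x_3. Contradiction.

inconsistent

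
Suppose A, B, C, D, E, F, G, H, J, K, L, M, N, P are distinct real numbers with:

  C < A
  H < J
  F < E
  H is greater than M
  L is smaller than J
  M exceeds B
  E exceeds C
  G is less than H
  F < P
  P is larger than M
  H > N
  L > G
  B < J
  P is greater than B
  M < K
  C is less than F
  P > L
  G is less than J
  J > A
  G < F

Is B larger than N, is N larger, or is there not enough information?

undetermined

Following every chain through N: above N we get H, J.
B is not reached, and no chain runs the other way from B to N.
So the given relations leave the order of N and B undetermined.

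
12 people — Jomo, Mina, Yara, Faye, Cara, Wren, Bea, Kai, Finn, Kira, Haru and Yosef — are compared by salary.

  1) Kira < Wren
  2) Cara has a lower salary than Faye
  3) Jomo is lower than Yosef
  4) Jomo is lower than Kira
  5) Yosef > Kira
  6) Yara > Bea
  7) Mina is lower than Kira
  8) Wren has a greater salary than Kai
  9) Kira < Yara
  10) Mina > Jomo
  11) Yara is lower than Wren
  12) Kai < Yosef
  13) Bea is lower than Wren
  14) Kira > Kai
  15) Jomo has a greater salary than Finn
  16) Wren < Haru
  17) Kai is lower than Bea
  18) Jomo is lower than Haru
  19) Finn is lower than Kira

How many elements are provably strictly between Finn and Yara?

The relations place Finn below Yara. An element lies strictly between them when it is forced above Finn and also forced below Yara.
Above Finn: {Jomo, Mina, Kira, Yosef, Wren, Haru}. Below Yara: {Jomo, Kai, Bea, Mina, Kira}.
Intersection: {Jomo, Mina, Kira} — 3.

3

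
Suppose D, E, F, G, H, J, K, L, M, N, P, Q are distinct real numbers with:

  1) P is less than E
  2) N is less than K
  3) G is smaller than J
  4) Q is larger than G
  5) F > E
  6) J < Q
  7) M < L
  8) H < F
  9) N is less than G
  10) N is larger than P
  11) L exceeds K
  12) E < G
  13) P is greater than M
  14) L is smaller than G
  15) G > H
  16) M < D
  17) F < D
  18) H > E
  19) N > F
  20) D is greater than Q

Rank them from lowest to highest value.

The consecutive links are each given: M < P; P < E; E < H; H < F; F < N; N < K; K < L; L < G; G < J; J < Q; Q < D.

M < P < E < H < F < N < K < L < G < J < Q < D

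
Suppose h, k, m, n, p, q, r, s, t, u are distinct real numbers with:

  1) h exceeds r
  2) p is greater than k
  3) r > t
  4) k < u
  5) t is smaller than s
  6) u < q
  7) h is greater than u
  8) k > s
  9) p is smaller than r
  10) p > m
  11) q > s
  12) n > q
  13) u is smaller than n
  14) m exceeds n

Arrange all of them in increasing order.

The consecutive links are each given: t < s; s < k; k < u; u < q; q < n; n < m; m < p; p < r; r < h.

t < s < k < u < q < n < m < p < r < h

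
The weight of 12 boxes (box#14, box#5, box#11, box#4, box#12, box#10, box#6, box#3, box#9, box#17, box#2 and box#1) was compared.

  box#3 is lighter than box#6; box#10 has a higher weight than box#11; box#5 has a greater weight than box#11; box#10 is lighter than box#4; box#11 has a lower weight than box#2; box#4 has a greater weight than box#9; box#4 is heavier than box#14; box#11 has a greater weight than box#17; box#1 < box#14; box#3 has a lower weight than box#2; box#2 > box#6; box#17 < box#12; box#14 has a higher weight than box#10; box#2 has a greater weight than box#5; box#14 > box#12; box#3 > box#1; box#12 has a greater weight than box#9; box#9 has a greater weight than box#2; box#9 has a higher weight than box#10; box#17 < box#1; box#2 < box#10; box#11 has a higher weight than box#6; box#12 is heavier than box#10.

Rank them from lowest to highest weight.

box#17 < box#1 < box#3 < box#6 < box#11 < box#5 < box#2 < box#10 < box#9 < box#12 < box#14 < box#4

The consecutive links are each given: box#17 < box#1; box#1 < box#3; box#3 < box#6; box#6 < box#11; box#11 < box#5; box#5 < box#2; box#2 < box#10; box#10 < box#9; box#9 < box#12; box#12 < box#14; box#14 < box#4.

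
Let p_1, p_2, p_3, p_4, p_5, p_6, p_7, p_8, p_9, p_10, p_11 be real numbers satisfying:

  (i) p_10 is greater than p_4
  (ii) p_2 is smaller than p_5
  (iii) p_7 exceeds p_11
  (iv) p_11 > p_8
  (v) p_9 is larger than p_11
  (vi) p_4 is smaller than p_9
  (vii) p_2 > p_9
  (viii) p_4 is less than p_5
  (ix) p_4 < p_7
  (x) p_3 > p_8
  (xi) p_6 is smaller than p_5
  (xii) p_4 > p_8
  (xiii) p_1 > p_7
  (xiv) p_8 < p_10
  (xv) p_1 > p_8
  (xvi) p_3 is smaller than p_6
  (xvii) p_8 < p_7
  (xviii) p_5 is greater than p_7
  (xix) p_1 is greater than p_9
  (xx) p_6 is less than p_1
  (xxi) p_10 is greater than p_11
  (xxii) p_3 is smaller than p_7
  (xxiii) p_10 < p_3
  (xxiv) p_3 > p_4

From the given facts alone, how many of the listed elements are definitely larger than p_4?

The elements the relations force above p_4 are p_10, p_3, p_7, p_6, p_9, p_2, p_5, p_1 — no chain reaches any other.
That is 8.

8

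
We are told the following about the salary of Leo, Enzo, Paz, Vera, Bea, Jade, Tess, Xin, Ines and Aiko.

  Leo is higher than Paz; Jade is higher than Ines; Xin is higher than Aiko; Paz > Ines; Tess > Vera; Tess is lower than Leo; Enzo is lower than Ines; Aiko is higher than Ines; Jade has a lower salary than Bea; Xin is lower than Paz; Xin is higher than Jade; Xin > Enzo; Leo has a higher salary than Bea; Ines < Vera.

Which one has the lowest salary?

Enzo

Chaining upward from Enzo: directly above it, Ines, Xin; then Jade, Aiko, Vera, Paz; then Tess, Bea, Leo.
That covers every other element, and nothing is given below Enzo, so Enzo is the lowest salary.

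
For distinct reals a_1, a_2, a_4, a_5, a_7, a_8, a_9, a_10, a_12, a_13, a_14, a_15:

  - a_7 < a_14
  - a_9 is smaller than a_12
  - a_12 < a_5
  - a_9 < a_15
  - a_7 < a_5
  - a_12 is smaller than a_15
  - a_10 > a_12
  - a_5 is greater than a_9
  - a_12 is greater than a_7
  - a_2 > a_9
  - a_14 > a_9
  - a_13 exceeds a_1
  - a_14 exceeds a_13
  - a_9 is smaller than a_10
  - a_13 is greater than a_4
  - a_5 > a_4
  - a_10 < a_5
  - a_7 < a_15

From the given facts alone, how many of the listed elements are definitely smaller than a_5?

Directly below a_5: a_4, a_9, a_7, a_12, a_10.
Nothing else is reachable below a_5; 5 in all.

5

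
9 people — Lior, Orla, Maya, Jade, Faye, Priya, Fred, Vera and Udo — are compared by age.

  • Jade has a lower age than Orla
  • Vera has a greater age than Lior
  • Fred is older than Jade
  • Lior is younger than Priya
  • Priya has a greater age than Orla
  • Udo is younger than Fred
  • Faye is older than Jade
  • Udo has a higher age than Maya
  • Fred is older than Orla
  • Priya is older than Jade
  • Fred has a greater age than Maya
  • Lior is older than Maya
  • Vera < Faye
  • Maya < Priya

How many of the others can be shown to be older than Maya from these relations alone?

6

From Maya the given relations immediately reach Lior, Udo, Fred, Priya.
From those, Vera — 5 in total.
From those, Faye — 6 in total.
No other element is forced above Maya by the given relations, so the count is 6.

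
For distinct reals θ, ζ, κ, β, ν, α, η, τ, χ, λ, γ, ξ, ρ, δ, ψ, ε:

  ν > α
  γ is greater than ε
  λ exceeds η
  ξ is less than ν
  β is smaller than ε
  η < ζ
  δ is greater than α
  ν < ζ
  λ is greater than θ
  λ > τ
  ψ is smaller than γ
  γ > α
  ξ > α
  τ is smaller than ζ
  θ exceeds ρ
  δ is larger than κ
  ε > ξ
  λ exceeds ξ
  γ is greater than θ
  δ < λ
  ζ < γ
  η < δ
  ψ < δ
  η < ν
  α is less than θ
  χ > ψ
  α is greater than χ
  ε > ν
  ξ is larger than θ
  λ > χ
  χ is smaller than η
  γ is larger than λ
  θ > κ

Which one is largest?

Chaining downward from γ: directly below it, ψ, α, θ, λ, ζ, ε; then χ, ρ, η, τ, κ, δ, β, ξ, ν.
That covers every other element, and nothing is given above γ, so γ is the largest.

γ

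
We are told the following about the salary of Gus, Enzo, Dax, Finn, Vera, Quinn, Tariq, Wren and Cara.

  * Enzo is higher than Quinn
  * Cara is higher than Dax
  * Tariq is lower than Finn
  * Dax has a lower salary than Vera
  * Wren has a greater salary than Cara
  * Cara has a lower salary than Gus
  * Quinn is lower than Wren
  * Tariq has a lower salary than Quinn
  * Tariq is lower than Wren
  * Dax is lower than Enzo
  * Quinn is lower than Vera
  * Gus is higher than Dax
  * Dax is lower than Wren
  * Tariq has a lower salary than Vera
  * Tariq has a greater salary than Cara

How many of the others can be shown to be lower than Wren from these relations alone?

The elements the relations force below Wren are Dax, Cara, Tariq, Quinn — no chain reaches any other.
That is 4.

4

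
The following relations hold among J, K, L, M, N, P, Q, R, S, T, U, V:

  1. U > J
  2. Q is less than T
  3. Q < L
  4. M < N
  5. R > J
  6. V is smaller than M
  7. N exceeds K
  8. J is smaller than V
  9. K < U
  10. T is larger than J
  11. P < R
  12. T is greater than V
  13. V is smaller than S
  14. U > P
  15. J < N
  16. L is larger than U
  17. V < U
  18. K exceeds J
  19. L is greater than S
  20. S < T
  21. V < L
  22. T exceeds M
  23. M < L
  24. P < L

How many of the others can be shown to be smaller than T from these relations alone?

5

Directly below T: J, Q, V, M, S.
Nothing else is reachable below T; 5 in all.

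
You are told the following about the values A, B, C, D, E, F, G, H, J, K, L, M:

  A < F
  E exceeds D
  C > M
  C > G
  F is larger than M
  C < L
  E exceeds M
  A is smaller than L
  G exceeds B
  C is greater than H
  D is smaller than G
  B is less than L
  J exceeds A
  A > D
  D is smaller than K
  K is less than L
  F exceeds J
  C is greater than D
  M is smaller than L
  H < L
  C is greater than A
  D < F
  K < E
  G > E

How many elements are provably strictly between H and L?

The relations place H below L. An element lies strictly between them when it is forced above H and also forced below L.
Above H: {C}. Below L: {D, M, B, K, E, A, G, C}.
Intersection: {C} — 1.

1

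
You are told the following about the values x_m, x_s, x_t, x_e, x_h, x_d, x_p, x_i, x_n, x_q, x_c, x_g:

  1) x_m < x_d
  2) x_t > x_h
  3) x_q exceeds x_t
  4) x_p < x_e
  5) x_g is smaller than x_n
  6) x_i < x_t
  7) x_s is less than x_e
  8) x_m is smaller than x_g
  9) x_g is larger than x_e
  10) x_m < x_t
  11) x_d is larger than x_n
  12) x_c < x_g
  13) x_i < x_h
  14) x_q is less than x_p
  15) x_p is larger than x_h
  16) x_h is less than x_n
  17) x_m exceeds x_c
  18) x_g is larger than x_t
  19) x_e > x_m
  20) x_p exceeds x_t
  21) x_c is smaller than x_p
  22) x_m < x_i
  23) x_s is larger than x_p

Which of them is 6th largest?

x_p

The consecutive relations fix a unique order: x_c < x_m < x_i < x_h < x_t < x_q < x_p < x_s < x_e < x_g < x_n < x_d.
Counting 6 from the largest end gives x_p.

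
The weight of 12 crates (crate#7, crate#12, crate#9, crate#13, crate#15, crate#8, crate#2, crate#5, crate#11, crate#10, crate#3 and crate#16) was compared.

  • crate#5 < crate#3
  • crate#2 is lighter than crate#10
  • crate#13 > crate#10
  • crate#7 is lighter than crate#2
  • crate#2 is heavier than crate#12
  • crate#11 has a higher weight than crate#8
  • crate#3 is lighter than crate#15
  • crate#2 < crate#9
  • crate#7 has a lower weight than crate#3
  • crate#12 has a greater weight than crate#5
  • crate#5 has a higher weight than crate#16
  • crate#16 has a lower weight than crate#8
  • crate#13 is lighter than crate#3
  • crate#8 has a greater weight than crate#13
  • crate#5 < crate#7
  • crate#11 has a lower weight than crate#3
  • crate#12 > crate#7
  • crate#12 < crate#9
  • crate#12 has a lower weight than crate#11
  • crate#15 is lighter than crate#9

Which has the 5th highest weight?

The consecutive relations fix a unique order: crate#16 < crate#5 < crate#7 < crate#12 < crate#2 < crate#10 < crate#13 < crate#8 < crate#11 < crate#3 < crate#15 < crate#9.
The 5th largest is crate#8.

crate#8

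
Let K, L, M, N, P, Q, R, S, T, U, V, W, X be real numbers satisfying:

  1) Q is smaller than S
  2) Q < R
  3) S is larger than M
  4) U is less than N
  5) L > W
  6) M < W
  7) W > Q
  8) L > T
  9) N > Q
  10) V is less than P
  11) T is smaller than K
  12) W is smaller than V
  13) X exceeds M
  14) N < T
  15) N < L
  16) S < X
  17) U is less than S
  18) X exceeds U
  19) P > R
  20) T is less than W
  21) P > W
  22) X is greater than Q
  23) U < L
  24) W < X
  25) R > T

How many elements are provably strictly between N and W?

Chaining upward from N reaches: T, R, K, V, L, P, X.
Chaining downward from W reaches: U, Q, T, M.
Strictly between N and W are those in both lists: T — 1 element.

1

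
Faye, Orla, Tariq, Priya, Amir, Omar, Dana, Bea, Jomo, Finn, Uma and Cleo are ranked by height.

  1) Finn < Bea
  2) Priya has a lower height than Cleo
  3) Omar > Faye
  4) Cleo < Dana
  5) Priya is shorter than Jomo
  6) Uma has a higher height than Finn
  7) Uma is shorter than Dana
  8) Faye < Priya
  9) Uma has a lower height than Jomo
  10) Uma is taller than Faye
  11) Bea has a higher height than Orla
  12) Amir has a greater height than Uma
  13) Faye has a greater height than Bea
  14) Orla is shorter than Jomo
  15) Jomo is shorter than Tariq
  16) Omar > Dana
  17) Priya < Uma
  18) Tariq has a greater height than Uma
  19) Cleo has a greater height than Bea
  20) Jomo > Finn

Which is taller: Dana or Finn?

Dana

The relevant relations are Finn < Bea; Bea < Faye; Faye < Priya; Priya < Cleo; Cleo < Dana.
Chaining these gives Finn < Bea < Faye < Priya < Cleo < Dana.
So Finn < Dana; Dana is the taller of the two.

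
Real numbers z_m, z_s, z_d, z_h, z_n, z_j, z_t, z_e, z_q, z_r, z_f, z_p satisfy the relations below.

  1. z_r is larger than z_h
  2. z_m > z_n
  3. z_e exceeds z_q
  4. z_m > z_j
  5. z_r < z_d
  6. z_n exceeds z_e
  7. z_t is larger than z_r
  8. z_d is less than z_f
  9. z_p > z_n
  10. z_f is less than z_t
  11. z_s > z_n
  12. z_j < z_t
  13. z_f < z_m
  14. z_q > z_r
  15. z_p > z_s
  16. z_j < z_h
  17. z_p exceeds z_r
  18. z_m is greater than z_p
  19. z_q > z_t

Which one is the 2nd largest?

Piecing the relations together gives one ordering: z_j < z_h < z_r < z_d < z_f < z_t < z_q < z_e < z_n < z_s < z_p < z_m.
Counting 2 from the largest end gives z_p.

z_p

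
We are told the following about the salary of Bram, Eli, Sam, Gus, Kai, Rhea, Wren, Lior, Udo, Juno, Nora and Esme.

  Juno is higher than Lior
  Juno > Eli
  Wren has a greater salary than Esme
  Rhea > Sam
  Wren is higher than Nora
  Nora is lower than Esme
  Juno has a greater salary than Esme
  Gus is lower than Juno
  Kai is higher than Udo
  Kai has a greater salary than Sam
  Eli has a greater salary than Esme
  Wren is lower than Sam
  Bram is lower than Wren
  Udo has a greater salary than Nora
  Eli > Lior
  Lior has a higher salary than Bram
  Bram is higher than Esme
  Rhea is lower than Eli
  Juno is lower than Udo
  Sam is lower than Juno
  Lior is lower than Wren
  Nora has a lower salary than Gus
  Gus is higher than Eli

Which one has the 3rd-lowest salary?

Piecing the relations together gives one ordering: Nora < Esme < Bram < Lior < Wren < Sam < Rhea < Eli < Gus < Juno < Udo < Kai.
The 3rd smallest is Bram.

Bram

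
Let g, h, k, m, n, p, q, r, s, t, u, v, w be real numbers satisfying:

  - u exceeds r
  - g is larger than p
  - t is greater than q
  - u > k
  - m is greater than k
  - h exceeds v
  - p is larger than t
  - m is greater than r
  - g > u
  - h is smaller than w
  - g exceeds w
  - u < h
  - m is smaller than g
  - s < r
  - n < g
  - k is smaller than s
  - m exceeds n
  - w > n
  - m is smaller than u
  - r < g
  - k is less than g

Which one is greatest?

g

k is not greatest since k < u; s is not greatest since s < r; q is not greatest since q < t; n is not greatest since n < m; r is not greatest since r < m; v is not greatest since v < h; m is not greatest since m < g; t is not greatest since t < p; u is not greatest since u < g; p is not greatest since p < g; h is not greatest since h < w; w is not greatest since w < g.
Only g has nothing above it, so g is the greatest.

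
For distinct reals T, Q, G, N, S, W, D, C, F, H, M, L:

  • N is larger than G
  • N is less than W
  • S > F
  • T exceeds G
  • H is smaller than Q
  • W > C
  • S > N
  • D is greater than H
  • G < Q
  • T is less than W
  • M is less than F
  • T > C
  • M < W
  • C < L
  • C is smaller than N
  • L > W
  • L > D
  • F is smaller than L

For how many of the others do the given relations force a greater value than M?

The elements the relations force above M are F, S, W, L — no chain reaches any other.
That is 4.

4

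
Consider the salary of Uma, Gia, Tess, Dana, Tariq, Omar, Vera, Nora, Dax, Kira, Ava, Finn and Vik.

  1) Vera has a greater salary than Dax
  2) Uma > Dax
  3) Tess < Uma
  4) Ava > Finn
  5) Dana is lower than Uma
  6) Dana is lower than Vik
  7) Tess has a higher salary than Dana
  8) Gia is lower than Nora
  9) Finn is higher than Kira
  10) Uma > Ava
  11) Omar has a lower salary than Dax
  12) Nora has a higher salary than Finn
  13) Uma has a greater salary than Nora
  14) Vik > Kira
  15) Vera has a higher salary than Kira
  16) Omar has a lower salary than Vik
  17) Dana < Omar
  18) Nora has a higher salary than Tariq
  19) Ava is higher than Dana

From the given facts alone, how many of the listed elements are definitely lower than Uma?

10

Directly below Uma: Dana, Dax, Ava, Tess, Nora.
One step further: Omar, Finn, Tariq, Gia (9 so far).
One step further: Kira (10 so far).
No other element is forced below Uma by the given relations, so the count is 10.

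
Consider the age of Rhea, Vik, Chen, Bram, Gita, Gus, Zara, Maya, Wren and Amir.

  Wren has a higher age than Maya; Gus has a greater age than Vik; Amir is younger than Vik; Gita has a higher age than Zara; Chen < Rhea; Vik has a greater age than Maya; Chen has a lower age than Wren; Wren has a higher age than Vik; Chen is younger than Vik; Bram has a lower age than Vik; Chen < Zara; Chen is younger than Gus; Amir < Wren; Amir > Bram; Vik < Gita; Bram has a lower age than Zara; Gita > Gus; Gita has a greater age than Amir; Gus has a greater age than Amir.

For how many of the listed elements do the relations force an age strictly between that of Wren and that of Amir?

1

The relations place Amir below Wren. An element lies strictly between them when it is forced above Amir and also forced below Wren.
Above Amir: {Vik, Gus, Gita}. Below Wren: {Maya, Chen, Bram, Vik}.
Intersection: {Vik} — 1.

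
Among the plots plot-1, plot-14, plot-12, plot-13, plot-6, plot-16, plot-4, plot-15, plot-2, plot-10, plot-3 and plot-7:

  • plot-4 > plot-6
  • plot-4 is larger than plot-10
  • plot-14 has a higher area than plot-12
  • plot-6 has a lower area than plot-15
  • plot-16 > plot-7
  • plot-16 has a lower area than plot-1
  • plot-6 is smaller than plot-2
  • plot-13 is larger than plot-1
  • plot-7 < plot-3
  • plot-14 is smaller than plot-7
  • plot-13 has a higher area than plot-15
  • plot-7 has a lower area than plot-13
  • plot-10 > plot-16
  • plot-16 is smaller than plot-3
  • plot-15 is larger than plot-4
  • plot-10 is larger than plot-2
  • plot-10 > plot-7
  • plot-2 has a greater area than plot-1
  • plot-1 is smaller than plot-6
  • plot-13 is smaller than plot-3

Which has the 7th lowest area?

plot-2

Chaining the given pairs: plot-12 < plot-14 < plot-7 < plot-16 < plot-1 < plot-6 < plot-2 < plot-10 < plot-4 < plot-15 < plot-13 < plot-3.
The 7th smallest is plot-2.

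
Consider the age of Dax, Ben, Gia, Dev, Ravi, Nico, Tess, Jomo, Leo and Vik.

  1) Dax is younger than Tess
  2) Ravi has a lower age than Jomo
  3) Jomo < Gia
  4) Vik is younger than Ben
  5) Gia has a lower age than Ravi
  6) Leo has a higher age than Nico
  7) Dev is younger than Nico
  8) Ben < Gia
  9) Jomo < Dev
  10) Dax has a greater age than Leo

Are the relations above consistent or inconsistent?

We have Jomo < Gia stated directly, yet also Gia < Ravi < Jomo by chaining the others — so Gia < Jomo. Contradiction.

inconsistent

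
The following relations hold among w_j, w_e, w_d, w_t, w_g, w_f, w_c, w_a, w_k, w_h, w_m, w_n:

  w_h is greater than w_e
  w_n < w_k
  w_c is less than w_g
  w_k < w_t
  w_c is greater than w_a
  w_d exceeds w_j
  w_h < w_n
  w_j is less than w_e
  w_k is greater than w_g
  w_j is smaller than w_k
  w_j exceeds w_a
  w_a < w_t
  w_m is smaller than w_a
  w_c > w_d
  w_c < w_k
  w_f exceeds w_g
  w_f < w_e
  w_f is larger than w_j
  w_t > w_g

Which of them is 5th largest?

Chaining the given pairs: w_m < w_a < w_j < w_d < w_c < w_g < w_f < w_e < w_h < w_n < w_k < w_t.
The 5th largest is w_e.

w_e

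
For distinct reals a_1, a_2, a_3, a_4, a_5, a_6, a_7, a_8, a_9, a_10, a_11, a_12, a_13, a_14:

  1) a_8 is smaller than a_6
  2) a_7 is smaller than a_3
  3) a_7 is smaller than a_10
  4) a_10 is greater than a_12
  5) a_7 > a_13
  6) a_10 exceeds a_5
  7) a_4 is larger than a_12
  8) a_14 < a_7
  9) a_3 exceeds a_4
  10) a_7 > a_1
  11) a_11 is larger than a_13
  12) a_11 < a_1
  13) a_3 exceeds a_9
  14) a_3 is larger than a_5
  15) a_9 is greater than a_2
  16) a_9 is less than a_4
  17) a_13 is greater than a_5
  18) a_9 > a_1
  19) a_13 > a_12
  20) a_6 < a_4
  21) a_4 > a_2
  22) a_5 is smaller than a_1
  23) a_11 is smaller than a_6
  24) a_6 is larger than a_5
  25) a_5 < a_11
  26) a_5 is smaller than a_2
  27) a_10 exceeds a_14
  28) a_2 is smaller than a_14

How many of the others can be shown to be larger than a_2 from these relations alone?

6

The elements the relations force above a_2 are a_9, a_14, a_7, a_4, a_3, a_10 — no chain reaches any other.
That is 6.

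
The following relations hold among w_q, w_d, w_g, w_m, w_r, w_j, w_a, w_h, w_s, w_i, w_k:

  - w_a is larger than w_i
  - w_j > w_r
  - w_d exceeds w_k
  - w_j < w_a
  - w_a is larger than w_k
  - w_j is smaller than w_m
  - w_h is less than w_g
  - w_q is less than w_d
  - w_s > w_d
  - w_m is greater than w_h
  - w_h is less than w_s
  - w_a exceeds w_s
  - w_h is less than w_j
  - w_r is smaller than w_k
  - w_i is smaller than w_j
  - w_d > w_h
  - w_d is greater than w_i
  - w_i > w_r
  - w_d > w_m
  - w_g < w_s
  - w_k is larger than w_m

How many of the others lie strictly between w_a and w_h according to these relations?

6

Chaining upward from w_h reaches: w_g, w_j, w_m, w_k, w_d, w_s.
Chaining downward from w_a reaches: w_r, w_i, w_g, w_q, w_j, w_m, w_k, w_d, w_s.
Strictly between w_h and w_a are those in both lists: w_g, w_j, w_m, w_k, w_d, w_s — 6 elements.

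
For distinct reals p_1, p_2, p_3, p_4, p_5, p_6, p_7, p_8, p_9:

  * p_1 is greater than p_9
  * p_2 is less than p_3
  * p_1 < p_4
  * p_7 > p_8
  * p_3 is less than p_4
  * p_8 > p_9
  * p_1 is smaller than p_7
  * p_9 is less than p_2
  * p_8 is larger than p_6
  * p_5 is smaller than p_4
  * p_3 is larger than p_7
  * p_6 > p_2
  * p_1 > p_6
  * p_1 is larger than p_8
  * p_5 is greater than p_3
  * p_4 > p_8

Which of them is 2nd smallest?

The consecutive relations fix a unique order: p_9 < p_2 < p_6 < p_8 < p_1 < p_7 < p_3 < p_5 < p_4.
Counting 2 from the smallest end gives p_2.

p_2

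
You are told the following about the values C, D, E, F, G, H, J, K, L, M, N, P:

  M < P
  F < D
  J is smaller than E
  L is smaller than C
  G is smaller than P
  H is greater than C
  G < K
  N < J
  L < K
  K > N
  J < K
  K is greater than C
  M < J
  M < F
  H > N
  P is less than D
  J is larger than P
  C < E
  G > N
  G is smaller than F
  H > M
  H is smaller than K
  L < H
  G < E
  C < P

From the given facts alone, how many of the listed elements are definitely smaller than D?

7

Directly below D: P, F.
One step further: G, M, C (5 so far).
One step further: N, L (7 so far).
Nothing else is reachable below D; 7 in all.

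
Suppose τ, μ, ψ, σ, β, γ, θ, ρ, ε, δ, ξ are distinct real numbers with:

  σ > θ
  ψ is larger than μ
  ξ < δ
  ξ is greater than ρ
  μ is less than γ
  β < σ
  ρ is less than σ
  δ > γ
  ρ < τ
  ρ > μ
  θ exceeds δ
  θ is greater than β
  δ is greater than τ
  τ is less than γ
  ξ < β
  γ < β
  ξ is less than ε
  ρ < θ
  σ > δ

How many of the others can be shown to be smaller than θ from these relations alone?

From θ the given relations immediately reach ρ, δ, β.
From those, μ, τ, γ, ξ — 7 in total.
Nothing else is reachable below θ; 7 in all.

7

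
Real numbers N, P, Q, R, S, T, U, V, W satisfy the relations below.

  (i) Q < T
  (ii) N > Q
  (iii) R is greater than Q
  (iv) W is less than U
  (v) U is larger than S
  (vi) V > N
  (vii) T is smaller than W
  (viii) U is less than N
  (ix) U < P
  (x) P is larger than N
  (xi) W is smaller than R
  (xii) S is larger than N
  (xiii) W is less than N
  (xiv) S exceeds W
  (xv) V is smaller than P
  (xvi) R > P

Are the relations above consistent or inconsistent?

inconsistent

Chaining the given relations yields S < U < N, so S < N. But one relation states N < S. These cannot both hold.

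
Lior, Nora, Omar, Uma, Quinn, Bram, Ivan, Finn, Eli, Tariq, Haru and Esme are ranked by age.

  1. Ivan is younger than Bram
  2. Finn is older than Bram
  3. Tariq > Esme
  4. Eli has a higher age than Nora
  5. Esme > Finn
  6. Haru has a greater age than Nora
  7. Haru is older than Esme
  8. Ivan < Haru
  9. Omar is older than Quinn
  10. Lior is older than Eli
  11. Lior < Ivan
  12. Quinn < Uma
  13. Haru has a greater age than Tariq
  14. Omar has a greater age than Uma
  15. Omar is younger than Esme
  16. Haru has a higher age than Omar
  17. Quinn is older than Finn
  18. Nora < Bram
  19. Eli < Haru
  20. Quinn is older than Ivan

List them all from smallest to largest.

Nora < Eli < Lior < Ivan < Bram < Finn < Quinn < Uma < Omar < Esme < Tariq < Haru

Each adjacent pair is fixed by a given relation: Nora < Eli; Eli < Lior; Lior < Ivan; Ivan < Bram; Bram < Finn; Finn < Quinn; Quinn < Uma; Uma < Omar; Omar < Esme; Esme < Tariq; Tariq < Haru. Chaining them end to end gives the full order.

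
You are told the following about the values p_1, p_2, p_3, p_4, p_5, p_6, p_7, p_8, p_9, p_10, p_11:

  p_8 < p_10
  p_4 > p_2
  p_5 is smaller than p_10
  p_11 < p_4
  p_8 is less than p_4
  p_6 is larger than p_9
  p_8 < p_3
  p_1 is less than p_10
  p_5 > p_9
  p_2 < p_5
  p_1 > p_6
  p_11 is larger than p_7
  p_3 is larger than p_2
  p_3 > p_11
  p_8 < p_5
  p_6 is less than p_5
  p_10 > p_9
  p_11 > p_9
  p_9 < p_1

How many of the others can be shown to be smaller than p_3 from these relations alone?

5

The elements the relations force below p_3 are p_2, p_8, p_9, p_7, p_11 — no chain reaches any other.
That is 5.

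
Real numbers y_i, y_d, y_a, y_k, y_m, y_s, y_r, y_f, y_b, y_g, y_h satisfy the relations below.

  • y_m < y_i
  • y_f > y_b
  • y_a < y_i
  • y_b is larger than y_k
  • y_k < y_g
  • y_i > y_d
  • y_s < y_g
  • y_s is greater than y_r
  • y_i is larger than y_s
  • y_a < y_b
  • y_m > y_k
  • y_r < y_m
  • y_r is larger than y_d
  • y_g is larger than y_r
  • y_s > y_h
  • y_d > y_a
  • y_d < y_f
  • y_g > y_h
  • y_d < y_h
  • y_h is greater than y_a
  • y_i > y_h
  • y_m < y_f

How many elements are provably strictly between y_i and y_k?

1

Chaining upward from y_k reaches: y_b, y_m, y_g, y_f.
Chaining downward from y_i reaches: y_a, y_d, y_r, y_h, y_s, y_m.
Strictly between y_k and y_i are those in both lists: y_m — 1 element.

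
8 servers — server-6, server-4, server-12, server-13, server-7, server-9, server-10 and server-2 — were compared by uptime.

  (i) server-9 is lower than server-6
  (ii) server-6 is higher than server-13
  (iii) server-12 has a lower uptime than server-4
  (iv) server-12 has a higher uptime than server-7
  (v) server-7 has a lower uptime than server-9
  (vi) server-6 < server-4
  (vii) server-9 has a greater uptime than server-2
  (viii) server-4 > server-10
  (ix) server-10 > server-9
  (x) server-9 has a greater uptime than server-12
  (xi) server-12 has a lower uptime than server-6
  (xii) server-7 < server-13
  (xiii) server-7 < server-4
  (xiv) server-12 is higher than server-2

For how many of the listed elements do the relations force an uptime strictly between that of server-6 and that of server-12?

The relations place server-12 below server-6. An element lies strictly between them when it is forced above server-12 and also forced below server-6.
Above server-12: {server-9, server-10, server-4}. Below server-6: {server-7, server-2, server-13, server-9}.
Intersection: {server-9} — 1.

1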